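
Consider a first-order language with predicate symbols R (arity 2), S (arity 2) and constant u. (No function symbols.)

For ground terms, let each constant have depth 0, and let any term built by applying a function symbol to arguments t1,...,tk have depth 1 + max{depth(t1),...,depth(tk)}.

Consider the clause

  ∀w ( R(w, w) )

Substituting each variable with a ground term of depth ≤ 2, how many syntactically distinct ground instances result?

1

Ground terms of depth ≤ 2:
  With no function symbols every ground term is a constant, so there is exactly 1 ground term at every depth bound.
  N_0 = 1
  N_1 = 1
  N_2 = 1
So there is exactly 1 ground term available for substitution.
The clause has 1 distinct variable (w), which appears in the body. In the free term algebra distinct substitutions yield syntactically distinct ground instances.
Number of ground instances = 1.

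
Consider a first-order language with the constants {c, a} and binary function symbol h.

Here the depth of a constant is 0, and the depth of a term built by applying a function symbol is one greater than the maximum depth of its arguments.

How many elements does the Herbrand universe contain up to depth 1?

Let N_k = |{terms of depth ≤ k}|. Then N_0 = 2 and N_k = 2 + N_{k-1}^2 for k ≥ 1 (one summand per function symbol, arity giving the exponent).
N_0 = 2
N_1 = 2 + 2^2 = 6
Explicitly: c, a, h(c, c), h(c, a), h(a, c), h(a, a).

6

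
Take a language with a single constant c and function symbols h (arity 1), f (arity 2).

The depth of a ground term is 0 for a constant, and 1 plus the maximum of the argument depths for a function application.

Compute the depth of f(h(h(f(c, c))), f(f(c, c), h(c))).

4

depth(f(c, c)) = 1 + max(0, 0) = 1
depth(h(f(c, c))) = 1 + depth(f(c, c)) = 1 + 1 = 2
depth(h(h(f(c, c)))) = 1 + depth(h(f(c, c))) = 1 + 2 = 3
depth(h(c)) = 1 + depth(c) = 1 + 0 = 1
depth(f(f(c, c), h(c))) = 1 + max(1, 1) = 2
depth(f(h(h(f(c, c))), f(f(c, c), h(c)))) = 1 + max(3, 2) = 4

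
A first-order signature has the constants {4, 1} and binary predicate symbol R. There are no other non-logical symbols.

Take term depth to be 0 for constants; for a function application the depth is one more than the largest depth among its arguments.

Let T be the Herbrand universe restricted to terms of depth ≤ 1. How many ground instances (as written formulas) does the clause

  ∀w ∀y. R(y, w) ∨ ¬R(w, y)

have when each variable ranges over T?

4

Ground terms of depth ≤ 1:
  With no function symbols every ground term is a constant, so there are exactly 2 ground terms at every depth bound.
  N_0 = 2
  N_1 = 2
  Explicitly: 4, 1.
So there are 2 ground terms available for substitution.
The body mentions every one of the 2 quantified variables; since ground terms form a free algebra, no two substitutions collapse to the same formula.
Number of ground instances = 2^2 = 4.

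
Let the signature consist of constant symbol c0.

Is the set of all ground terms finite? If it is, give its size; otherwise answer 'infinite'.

1

There are no function symbols, so the only ground term is the single constant.
The Herbrand universe is {c0}, finite with 1 element.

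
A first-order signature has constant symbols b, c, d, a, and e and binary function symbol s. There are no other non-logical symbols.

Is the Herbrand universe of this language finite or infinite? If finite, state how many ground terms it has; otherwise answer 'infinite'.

The signature has at least one function symbol (s, arity 2) and at least one constant (b).
Iterating s gives infinitely many distinct ground terms: b, s(b, b), s(s(b, b), s(b, b)), ...
So the Herbrand universe is infinite.

infinite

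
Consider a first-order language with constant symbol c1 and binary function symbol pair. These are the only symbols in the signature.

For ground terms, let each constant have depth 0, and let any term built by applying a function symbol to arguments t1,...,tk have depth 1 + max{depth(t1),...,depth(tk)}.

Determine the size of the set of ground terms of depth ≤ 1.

If N_k denotes the number of depth-≤k ground terms, the 1 constant gives N_0 = 1, and each function symbol of arity r contributes N_{k-1}^r new terms at level k: N_k = 1 + N_{k-1}^2.
N_0 = 1
N_1 = 1 + 1^2 = 2

2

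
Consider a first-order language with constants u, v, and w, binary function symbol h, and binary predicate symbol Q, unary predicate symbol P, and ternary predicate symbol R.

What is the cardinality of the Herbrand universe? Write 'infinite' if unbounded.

infinite

The signature has at least one function symbol (h, arity 2) and at least one constant (u).
Iterating h gives infinitely many distinct ground terms: u, h(u, u), h(h(u, u), h(u, u)), ...
So the Herbrand universe is infinite.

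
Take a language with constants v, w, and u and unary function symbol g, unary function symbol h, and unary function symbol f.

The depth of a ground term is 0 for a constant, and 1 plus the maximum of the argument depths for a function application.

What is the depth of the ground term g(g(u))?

depth(g(u)) = 1 + depth(u) = 1 + 0 = 1
depth(g(g(u))) = 1 + depth(g(u)) = 1 + 1 = 2

2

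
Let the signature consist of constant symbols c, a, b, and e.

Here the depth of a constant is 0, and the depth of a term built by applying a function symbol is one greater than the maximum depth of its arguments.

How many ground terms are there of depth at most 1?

With no function symbols every ground term is a constant, so there are exactly 4 ground terms at every depth bound.
N_0 = 4
N_1 = 4
Explicitly: c, a, b, e.

4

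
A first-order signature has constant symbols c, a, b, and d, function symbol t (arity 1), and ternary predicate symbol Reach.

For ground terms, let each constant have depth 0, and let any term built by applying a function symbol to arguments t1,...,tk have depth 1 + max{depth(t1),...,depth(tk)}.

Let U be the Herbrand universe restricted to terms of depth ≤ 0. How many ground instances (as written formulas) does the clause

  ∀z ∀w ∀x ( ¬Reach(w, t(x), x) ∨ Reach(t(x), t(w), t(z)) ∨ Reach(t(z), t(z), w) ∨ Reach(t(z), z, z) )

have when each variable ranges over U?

64

Ground terms of depth ≤ 0:
  Count level by level. With function symbols t/1, the terms of depth ≤ k are the 4 constants together with each function applied to depth-≤(k−1) tuples, so N_k = 4 + N_{k-1}.
  N_0 = 4
  Explicitly: c, a, b, d.
So there are 4 ground terms available for substitution.
There are 3 variables to instantiate (z, w, x), each occurring in at least one literal, so different choices give different ground instances.
Number of ground instances = 4^3 = 64.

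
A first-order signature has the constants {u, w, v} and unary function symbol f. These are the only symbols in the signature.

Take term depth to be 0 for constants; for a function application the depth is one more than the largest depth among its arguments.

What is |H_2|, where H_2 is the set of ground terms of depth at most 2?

9

Count level by level. With function symbols f/1, the terms of depth ≤ k are the 3 constants together with each function applied to depth-≤(k−1) tuples, so N_k = 3 + N_{k-1}.
N_0 = 3
N_1 = 3 + 3 = 6
N_2 = 3 + 6 = 9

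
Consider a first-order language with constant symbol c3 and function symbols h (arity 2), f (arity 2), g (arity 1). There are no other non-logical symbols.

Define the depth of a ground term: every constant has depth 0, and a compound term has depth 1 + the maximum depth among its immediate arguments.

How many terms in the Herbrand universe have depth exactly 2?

Count level by level. With function symbols h/2, f/2, g/1, the terms of depth ≤ k are the 1 constant together with each function applied to depth-≤(k−1) tuples, so N_k = 1 + N_{k-1}^2 + N_{k-1}^2 + N_{k-1}.
N_0 = 1
N_1 = 1 + 1^2 + 1^2 + 1 = 4
N_2 = 1 + 4^2 + 4^2 + 4 = 37
Terms of depth exactly 2: N_2 − N_1 = 37 − 4 = 33.

33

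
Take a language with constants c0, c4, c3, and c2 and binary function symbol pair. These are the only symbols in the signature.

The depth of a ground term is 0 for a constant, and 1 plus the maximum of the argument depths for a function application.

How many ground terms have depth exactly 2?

Let N_k count ground terms of depth at most k. Each non-constant term of depth ≤ k is some function symbol applied to depth-≤(k−1) arguments, giving N_k = 4 + N_{k-1}^2.
N_0 = 4
N_1 = 4 + 4^2 = 20
N_2 = 4 + 20^2 = 404
Terms of depth exactly 2: N_2 − N_1 = 404 − 20 = 384.

384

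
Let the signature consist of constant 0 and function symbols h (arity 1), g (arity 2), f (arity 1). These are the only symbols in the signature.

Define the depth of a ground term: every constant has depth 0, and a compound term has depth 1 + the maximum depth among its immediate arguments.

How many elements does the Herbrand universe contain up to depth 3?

676

Write N_k for the number of ground terms of depth ≤ k. A term of depth ≤ k is either a constant or a function symbol applied to arguments of depth ≤ k−1, so N_k = 1 + N_{k-1} + N_{k-1}^2 + N_{k-1}.
N_0 = 1
N_1 = 1 + 1 + 1^2 + 1 = 4
N_2 = 1 + 4 + 4^2 + 4 = 25
N_3 = 1 + 25 + 25^2 + 25 = 676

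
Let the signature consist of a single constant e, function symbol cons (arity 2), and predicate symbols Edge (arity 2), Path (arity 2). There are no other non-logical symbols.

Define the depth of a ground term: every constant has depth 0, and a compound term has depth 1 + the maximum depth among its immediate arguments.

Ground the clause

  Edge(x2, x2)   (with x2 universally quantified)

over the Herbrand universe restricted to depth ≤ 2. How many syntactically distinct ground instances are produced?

5

Ground terms of depth ≤ 2:
  Let N_k = |{terms of depth ≤ k}|. Then N_0 = 1 and N_k = 1 + N_{k-1}^2 for k ≥ 1 (one summand per function symbol, arity giving the exponent).
  N_0 = 1
  N_1 = 1 + 1^2 = 2
  N_2 = 1 + 2^2 = 5
  Explicitly: e, cons(e, e), cons(e, cons(e, e)), cons(cons(e, e), e), cons(cons(e, e), cons(e, e)).
So there are 5 ground terms available for substitution.
There is 1 variable to instantiate (x2),  occurring in at least one literal, so different choices give different ground instances.
Number of ground instances = 5.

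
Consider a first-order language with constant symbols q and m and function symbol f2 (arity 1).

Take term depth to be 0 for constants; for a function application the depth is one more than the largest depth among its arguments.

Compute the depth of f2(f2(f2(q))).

3

depth(f2(q)) = 1 + depth(q) = 1 + 0 = 1
depth(f2(f2(q))) = 1 + depth(f2(q)) = 1 + 1 = 2
depth(f2(f2(f2(q)))) = 1 + depth(f2(f2(q))) = 1 + 2 = 3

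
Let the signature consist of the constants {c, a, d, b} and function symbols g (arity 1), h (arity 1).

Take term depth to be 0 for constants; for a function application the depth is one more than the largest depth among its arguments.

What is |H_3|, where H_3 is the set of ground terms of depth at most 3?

60

Write N_k for the number of ground terms of depth ≤ k. A term of depth ≤ k is either a constant or a function symbol applied to arguments of depth ≤ k−1, so N_k = 4 + N_{k-1} + N_{k-1}.
N_0 = 4
N_1 = 4 + 4 + 4 = 12
N_2 = 4 + 12 + 12 = 28
N_3 = 4 + 28 + 28 = 60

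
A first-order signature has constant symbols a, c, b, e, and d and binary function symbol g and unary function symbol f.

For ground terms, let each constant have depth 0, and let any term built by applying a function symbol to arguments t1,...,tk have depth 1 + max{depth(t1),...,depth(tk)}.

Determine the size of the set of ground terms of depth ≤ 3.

1601495

Write N_k for the number of ground terms of depth ≤ k. A term of depth ≤ k is either a constant or a function symbol applied to arguments of depth ≤ k−1, so N_k = 5 + N_{k-1}^2 + N_{k-1}.
N_0 = 5
N_1 = 5 + 5^2 + 5 = 35
N_2 = 5 + 35^2 + 35 = 1265
N_3 = 5 + 1265^2 + 1265 = 1601495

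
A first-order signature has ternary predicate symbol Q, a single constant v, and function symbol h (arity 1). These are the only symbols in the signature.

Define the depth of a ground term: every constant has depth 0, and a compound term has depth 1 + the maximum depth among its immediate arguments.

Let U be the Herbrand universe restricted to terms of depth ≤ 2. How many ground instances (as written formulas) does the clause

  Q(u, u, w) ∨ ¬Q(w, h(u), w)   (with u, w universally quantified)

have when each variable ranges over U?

9

Ground terms of depth ≤ 2:
  Write N_k for the number of ground terms of depth ≤ k. A term of depth ≤ k is either a constant or a function symbol applied to arguments of depth ≤ k−1, so N_k = 1 + N_{k-1}.
  N_0 = 1
  N_1 = 1 + 1 = 2
  N_2 = 1 + 2 = 3
So there are 3 ground terms available for substitution.
The clause has 2 distinct variables (u, w), each appearing in the body. In the free term algebra distinct substitutions yield syntactically distinct ground instances.
Number of ground instances = 3^2 = 9.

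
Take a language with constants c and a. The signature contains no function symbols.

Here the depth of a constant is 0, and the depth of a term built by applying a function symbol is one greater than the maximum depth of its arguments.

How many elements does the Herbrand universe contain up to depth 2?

2

With no function symbols every ground term is a constant, so there are exactly 2 ground terms at every depth bound.
N_0 = 2
N_1 = 2
N_2 = 2
Explicitly: c, a.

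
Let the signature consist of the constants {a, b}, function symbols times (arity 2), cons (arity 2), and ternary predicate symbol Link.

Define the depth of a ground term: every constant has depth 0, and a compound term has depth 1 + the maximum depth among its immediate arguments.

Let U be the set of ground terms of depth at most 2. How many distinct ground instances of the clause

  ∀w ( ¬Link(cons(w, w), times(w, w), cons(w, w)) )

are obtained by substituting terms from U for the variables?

Ground terms of depth ≤ 2:
  If N_k denotes the number of depth-≤k ground terms, the 2 constants give N_0 = 2, and each function symbol of arity r contributes N_{k-1}^r new terms at level k: N_k = 2 + N_{k-1}^2 + N_{k-1}^2.
  N_0 = 2
  N_1 = 2 + 2^2 + 2^2 = 10
  N_2 = 2 + 10^2 + 10^2 = 202
So there are 202 ground terms available for substitution.
There is 1 variable to instantiate (w),  occurring in at least one literal, so different choices give different ground instances.
Number of ground instances = 202.

202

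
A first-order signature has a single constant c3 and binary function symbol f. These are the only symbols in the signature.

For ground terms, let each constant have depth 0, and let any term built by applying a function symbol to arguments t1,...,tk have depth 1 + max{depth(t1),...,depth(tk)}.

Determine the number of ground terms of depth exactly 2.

3

Let N_k count ground terms of depth at most k. Each non-constant term of depth ≤ k is some function symbol applied to depth-≤(k−1) arguments, giving N_k = 1 + N_{k-1}^2.
N_0 = 1
N_1 = 1 + 1^2 = 2
N_2 = 1 + 2^2 = 5
Terms of depth exactly 2: N_2 − N_1 = 5 − 2 = 3.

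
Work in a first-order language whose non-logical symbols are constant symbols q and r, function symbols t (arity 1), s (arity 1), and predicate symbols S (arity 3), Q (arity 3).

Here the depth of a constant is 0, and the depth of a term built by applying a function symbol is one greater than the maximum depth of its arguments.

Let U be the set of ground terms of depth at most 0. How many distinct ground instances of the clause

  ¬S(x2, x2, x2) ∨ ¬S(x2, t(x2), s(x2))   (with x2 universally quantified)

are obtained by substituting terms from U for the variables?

2

Ground terms of depth ≤ 0:
  Count level by level. With function symbols t/1, s/1, the terms of depth ≤ k are the 2 constants together with each function applied to depth-≤(k−1) tuples, so N_k = 2 + N_{k-1} + N_{k-1}.
  N_0 = 2
  Explicitly: q, r.
So there are 2 ground terms available for substitution.
There is 1 variable to instantiate (x2),  occurring in at least one literal, so different choices give different ground instances.
Number of ground instances = 2.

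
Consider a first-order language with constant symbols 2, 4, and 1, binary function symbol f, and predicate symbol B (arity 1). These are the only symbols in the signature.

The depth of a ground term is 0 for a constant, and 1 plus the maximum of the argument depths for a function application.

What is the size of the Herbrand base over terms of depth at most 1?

First count ground terms of depth ≤ 1.
If N_k denotes the number of depth-≤k ground terms, the 3 constants give N_0 = 3, and each function symbol of arity r contributes N_{k-1}^r new terms at level k: N_k = 3 + N_{k-1}^2.
N_0 = 3
N_1 = 3 + 3^2 = 12
So |H| = 12.
Each predicate of arity r yields |H|^r ground atoms (one per choice of an r-tuple from H):
  B: 12
Total ground atoms: 12.

12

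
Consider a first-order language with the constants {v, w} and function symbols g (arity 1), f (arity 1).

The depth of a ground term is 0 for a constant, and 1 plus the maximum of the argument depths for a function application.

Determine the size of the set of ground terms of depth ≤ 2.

Count level by level. With function symbols g/1, f/1, the terms of depth ≤ k are the 2 constants together with each function applied to depth-≤(k−1) tuples, so N_k = 2 + N_{k-1} + N_{k-1}.
N_0 = 2
N_1 = 2 + 2 + 2 = 6
N_2 = 2 + 6 + 6 = 14

14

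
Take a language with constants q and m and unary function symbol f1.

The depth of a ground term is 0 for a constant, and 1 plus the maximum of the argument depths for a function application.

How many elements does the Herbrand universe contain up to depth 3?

Let N_k = |{terms of depth ≤ k}|. Then N_0 = 2 and N_k = 2 + N_{k-1} for k ≥ 1 (one summand per function symbol, arity giving the exponent).
N_0 = 2
N_1 = 2 + 2 = 4
N_2 = 2 + 4 = 6
N_3 = 2 + 6 = 8

8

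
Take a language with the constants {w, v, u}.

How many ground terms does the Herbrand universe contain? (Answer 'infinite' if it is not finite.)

There are no function symbols, so every ground term is one of the 3 constants.
The Herbrand universe is {w, v, u}, which is finite with 3 elements.

3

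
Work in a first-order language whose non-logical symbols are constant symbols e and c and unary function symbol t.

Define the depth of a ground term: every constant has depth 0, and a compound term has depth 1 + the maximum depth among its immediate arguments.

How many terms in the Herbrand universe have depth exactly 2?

If N_k denotes the number of depth-≤k ground terms, the 2 constants give N_0 = 2, and each function symbol of arity r contributes N_{k-1}^r new terms at level k: N_k = 2 + N_{k-1}.
N_0 = 2
N_1 = 2 + 2 = 4
N_2 = 2 + 4 = 6
Terms of depth exactly 2: N_2 − N_1 = 6 − 4 = 2.

2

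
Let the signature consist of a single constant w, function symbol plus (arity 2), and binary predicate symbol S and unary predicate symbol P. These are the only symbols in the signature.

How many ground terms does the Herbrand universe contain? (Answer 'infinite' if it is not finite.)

The signature has at least one function symbol (plus, arity 2) and at least one constant (w).
Iterating plus gives infinitely many distinct ground terms: w, plus(w, w), plus(plus(w, w), plus(w, w)), ...
So the Herbrand universe is infinite.

infinite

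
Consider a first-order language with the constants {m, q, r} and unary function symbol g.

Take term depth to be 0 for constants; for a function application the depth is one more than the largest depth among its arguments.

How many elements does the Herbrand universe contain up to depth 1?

6

Count level by level. With function symbols g/1, the terms of depth ≤ k are the 3 constants together with each function applied to depth-≤(k−1) tuples, so N_k = 3 + N_{k-1}.
N_0 = 3
N_1 = 3 + 3 = 6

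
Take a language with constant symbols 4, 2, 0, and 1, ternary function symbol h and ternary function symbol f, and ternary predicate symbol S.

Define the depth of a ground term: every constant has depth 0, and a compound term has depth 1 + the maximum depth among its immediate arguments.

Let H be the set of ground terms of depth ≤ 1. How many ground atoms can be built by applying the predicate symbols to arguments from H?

First count ground terms of depth ≤ 1.
Let N_k = |{terms of depth ≤ k}|. Then N_0 = 4 and N_k = 4 + N_{k-1}^3 + N_{k-1}^3 for k ≥ 1 (one summand per function symbol, arity giving the exponent).
N_0 = 4
N_1 = 4 + 4^3 + 4^3 = 132
So |H| = 132.
Each predicate of arity r yields |H|^r ground atoms (one per choice of an r-tuple from H):
  S: 132^3 = 2299968
Total ground atoms: 2299968.

2299968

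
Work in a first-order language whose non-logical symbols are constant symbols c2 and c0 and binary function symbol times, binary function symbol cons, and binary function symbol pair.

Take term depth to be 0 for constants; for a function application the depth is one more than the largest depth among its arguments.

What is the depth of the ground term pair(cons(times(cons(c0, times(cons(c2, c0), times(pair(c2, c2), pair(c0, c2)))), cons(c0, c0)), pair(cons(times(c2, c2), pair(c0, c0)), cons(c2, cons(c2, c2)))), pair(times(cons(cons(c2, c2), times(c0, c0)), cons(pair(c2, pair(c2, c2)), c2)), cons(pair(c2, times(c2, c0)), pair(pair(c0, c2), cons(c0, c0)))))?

depth(cons(c2, c0)) = 1 + max(0, 0) = 1
depth(pair(c2, c2)) = 1 + max(0, 0) = 1
depth(pair(c0, c2)) = 1 + max(0, 0) = 1
depth(times(pair(c2, c2), pair(c0, c2))) = 1 + max(1, 1) = 2
depth(times(cons(c2, c0), times(pair(c2, c2), pair(c0, c2)))) = 1 + max(1, 2) = 3
depth(cons(c0, times(cons(c2, c0), times(pair(c2, c2), pair(c0, c2))))) = 1 + max(0, 3) = 4
depth(cons(c0, c0)) = 1 + max(0, 0) = 1
depth(times(cons(c0, times(cons(c2, c0), times(pair(c2, c2), pair(c0, c2)))), cons(c0, c0))) = 1 + max(4, 1) = 5
depth(times(c2, c2)) = 1 + max(0, 0) = 1
depth(pair(c0, c0)) = 1 + max(0, 0) = 1
depth(cons(times(c2, c2), pair(c0, c0))) = 1 + max(1, 1) = 2
depth(cons(c2, c2)) = 1 + max(0, 0) = 1
depth(cons(c2, cons(c2, c2))) = 1 + max(0, 1) = 2
depth(pair(cons(times(c2, c2), pair(c0, c0)), cons(c2, cons(c2, c2)))) = 1 + max(2, 2) = 3
depth(cons(times(cons(c0, times(cons(c2, c0), times(pair(c2, c2), pair(c0, c2)))), cons(c0, c0)), pair(cons(times(c2, c2), pair(c0, c0)), cons(c2, cons(c2, c2))))) = 1 + max(5, 3) = 6
depth(times(c0, c0)) = 1 + max(0, 0) = 1
depth(cons(cons(c2, c2), times(c0, c0))) = 1 + max(1, 1) = 2
depth(pair(c2, pair(c2, c2))) = 1 + max(0, 1) = 2
depth(cons(pair(c2, pair(c2, c2)), c2)) = 1 + max(2, 0) = 3
depth(times(cons(cons(c2, c2), times(c0, c0)), cons(pair(c2, pair(c2, c2)), c2))) = 1 + max(2, 3) = 4
depth(times(c2, c0)) = 1 + max(0, 0) = 1
depth(pair(c2, times(c2, c0))) = 1 + max(0, 1) = 2
depth(pair(pair(c0, c2), cons(c0, c0))) = 1 + max(1, 1) = 2
depth(cons(pair(c2, times(c2, c0)), pair(pair(c0, c2), cons(c0, c0)))) = 1 + max(2, 2) = 3
depth(pair(times(cons(cons(c2, c2), times(c0, c0)), cons(pair(c2, pair(c2, c2)), c2)), cons(pair(c2, times(c2, c0)), pair(pair(c0, c2), cons(c0, c0))))) = 1 + max(4, 3) = 5
depth(pair(cons(times(cons(c0, times(cons(c2, c0), times(pair(c2, c2), pair(c0, c2)))), cons(c0, c0)), pair(cons(times(c2, c2), pair(c0, c0)), cons(c2, cons(c2, c2)))), pair(times(cons(cons(c2, c2), times(c0, c0)), cons(pair(c2, pair(c2, c2)), c2)), cons(pair(c2, times(c2, c0)), pair(pair(c0, c2), cons(c0, c0)))))) = 1 + max(6, 5) = 7

7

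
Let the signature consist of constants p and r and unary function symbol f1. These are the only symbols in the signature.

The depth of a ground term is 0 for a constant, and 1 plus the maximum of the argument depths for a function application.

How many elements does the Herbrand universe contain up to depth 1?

Write N_k for the number of ground terms of depth ≤ k. A term of depth ≤ k is either a constant or a function symbol applied to arguments of depth ≤ k−1, so N_k = 2 + N_{k-1}.
N_0 = 2
N_1 = 2 + 2 = 4

4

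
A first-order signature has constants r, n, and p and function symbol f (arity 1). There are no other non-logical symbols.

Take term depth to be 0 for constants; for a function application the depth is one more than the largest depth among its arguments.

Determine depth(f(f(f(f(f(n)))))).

depth(f(n)) = 1 + depth(n) = 1 + 0 = 1
depth(f(f(n))) = 1 + depth(f(n)) = 1 + 1 = 2
depth(f(f(f(n)))) = 1 + depth(f(f(n))) = 1 + 2 = 3
depth(f(f(f(f(n))))) = 1 + depth(f(f(f(n)))) = 1 + 3 = 4
depth(f(f(f(f(f(n)))))) = 1 + depth(f(f(f(f(n))))) = 1 + 4 = 5

5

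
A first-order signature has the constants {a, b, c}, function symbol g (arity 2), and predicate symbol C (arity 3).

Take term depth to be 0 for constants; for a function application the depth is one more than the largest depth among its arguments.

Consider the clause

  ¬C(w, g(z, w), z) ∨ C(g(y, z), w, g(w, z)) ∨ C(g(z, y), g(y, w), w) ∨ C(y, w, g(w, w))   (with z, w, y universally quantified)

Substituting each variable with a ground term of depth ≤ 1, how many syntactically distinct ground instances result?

Ground terms of depth ≤ 1:
  Count level by level. With function symbols g/2, the terms of depth ≤ k are the 3 constants together with each function applied to depth-≤(k−1) tuples, so N_k = 3 + N_{k-1}^2.
  N_0 = 3
  N_1 = 3 + 3^2 = 12
So there are 12 ground terms available for substitution.
There are 3 variables to instantiate (z, w, y), each occurring in at least one literal, so different choices give different ground instances.
Number of ground instances = 12^3 = 1728.

1728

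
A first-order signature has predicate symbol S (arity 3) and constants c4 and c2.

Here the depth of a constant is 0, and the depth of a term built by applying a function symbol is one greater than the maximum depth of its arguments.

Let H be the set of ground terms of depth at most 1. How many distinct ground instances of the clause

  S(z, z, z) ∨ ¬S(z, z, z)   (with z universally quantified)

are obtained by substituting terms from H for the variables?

2

Ground terms of depth ≤ 1:
  With no function symbols every ground term is a constant, so there are exactly 2 ground terms at every depth bound.
  N_0 = 2
  N_1 = 2
  Explicitly: c4, c2.
So there are 2 ground terms available for substitution.
The clause has 1 distinct variable (z), which appears in the body. In the free term algebra distinct substitutions yield syntactically distinct ground instances.
Number of ground instances = 2.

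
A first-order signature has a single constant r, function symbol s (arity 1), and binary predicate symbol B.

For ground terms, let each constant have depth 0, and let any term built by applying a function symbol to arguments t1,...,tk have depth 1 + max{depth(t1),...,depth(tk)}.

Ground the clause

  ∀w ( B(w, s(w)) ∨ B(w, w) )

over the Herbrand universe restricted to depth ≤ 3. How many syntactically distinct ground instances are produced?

4

Ground terms of depth ≤ 3:
  If N_k denotes the number of depth-≤k ground terms, the 1 constant gives N_0 = 1, and each function symbol of arity r contributes N_{k-1}^r new terms at level k: N_k = 1 + N_{k-1}.
  N_0 = 1
  N_1 = 1 + 1 = 2
  N_2 = 1 + 2 = 3
  N_3 = 1 + 3 = 4
  Explicitly: r, s(r), s(s(r)), s(s(s(r))).
So there are 4 ground terms available for substitution.
The variable w ranges independently over the available ground terms, and distinct assignments produce distinct instances.
Number of ground instances = 4.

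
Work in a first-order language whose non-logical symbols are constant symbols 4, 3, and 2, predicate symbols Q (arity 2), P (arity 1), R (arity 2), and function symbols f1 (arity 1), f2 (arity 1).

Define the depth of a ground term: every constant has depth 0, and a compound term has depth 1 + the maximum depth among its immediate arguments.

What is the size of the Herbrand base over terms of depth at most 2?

903

First count ground terms of depth ≤ 2.
Let N_k count ground terms of depth at most k. Each non-constant term of depth ≤ k is some function symbol applied to depth-≤(k−1) arguments, giving N_k = 3 + N_{k-1} + N_{k-1}.
N_0 = 3
N_1 = 3 + 3 + 3 = 9
N_2 = 3 + 9 + 9 = 21
So |H| = 21.
A ground atom is a predicate applied to a tuple of terms from H, so the count is the sum over predicates of |H|^arity:
  Q: 21^2 = 441;  P: 21;  R: 21^2 = 441
Total ground atoms: 441 + 21 + 441 = 903.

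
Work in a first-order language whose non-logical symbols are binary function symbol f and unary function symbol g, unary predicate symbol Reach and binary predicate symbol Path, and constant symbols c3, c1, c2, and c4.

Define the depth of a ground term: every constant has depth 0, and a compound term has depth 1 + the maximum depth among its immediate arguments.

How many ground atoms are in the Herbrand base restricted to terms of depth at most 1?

600

First count ground terms of depth ≤ 1.
If N_k denotes the number of depth-≤k ground terms, the 4 constants give N_0 = 4, and each function symbol of arity r contributes N_{k-1}^r new terms at level k: N_k = 4 + N_{k-1}^2 + N_{k-1}.
N_0 = 4
N_1 = 4 + 4^2 + 4 = 24
So |H| = 24.
For each predicate symbol, the number of ground atoms is |H| raised to its arity; summing:
  Reach: 24;  Path: 24^2 = 576
Total ground atoms: 24 + 576 = 600.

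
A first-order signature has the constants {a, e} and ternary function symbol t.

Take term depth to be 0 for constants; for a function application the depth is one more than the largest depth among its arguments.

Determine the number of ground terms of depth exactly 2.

992

If N_k denotes the number of depth-≤k ground terms, the 2 constants give N_0 = 2, and each function symbol of arity r contributes N_{k-1}^r new terms at level k: N_k = 2 + N_{k-1}^3.
N_0 = 2
N_1 = 2 + 2^3 = 10
N_2 = 2 + 10^3 = 1002
Terms of depth exactly 2: N_2 − N_1 = 1002 − 10 = 992.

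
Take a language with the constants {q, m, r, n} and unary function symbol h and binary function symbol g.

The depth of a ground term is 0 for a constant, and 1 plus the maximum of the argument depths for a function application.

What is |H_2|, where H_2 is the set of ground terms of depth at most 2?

Let N_k count ground terms of depth at most k. Each non-constant term of depth ≤ k is some function symbol applied to depth-≤(k−1) arguments, giving N_k = 4 + N_{k-1} + N_{k-1}^2.
N_0 = 4
N_1 = 4 + 4 + 4^2 = 24
N_2 = 4 + 24 + 24^2 = 604

604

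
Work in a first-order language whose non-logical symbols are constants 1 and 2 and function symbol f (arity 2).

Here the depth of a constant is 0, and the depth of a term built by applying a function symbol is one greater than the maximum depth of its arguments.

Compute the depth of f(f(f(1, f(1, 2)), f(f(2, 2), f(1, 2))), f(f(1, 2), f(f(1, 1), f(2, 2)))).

4

depth(f(1, 2)) = 1 + max(0, 0) = 1
depth(f(1, f(1, 2))) = 1 + max(0, 1) = 2
depth(f(2, 2)) = 1 + max(0, 0) = 1
depth(f(f(2, 2), f(1, 2))) = 1 + max(1, 1) = 2
depth(f(f(1, f(1, 2)), f(f(2, 2), f(1, 2)))) = 1 + max(2, 2) = 3
depth(f(1, 1)) = 1 + max(0, 0) = 1
depth(f(f(1, 1), f(2, 2))) = 1 + max(1, 1) = 2
depth(f(f(1, 2), f(f(1, 1), f(2, 2)))) = 1 + max(1, 2) = 3
depth(f(f(f(1, f(1, 2)), f(f(2, 2), f(1, 2))), f(f(1, 2), f(f(1, 1), f(2, 2))))) = 1 + max(3, 3) = 4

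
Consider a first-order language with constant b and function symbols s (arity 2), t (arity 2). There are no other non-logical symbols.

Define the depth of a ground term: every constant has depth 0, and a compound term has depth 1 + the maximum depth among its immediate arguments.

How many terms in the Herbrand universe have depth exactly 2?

Count level by level. With function symbols s/2, t/2, the terms of depth ≤ k are the 1 constant together with each function applied to depth-≤(k−1) tuples, so N_k = 1 + N_{k-1}^2 + N_{k-1}^2.
N_0 = 1
N_1 = 1 + 1^2 + 1^2 = 3
N_2 = 1 + 3^2 + 3^2 = 19
Terms of depth exactly 2: N_2 − N_1 = 19 − 3 = 16.

16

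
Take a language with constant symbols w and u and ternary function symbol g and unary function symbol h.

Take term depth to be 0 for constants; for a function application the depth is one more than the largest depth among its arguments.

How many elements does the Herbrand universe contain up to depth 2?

Let N_k = |{terms of depth ≤ k}|. Then N_0 = 2 and N_k = 2 + N_{k-1}^3 + N_{k-1} for k ≥ 1 (one summand per function symbol, arity giving the exponent).
N_0 = 2
N_1 = 2 + 2^3 + 2 = 12
N_2 = 2 + 12^3 + 12 = 1742

1742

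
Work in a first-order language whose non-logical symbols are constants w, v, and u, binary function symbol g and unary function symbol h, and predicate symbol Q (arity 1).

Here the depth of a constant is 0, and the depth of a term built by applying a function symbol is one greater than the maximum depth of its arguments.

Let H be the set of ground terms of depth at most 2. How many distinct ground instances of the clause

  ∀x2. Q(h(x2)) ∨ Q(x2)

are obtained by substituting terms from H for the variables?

Ground terms of depth ≤ 2:
  Count level by level. With function symbols g/2, h/1, the terms of depth ≤ k are the 3 constants together with each function applied to depth-≤(k−1) tuples, so N_k = 3 + N_{k-1}^2 + N_{k-1}.
  N_0 = 3
  N_1 = 3 + 3^2 + 3 = 15
  N_2 = 3 + 15^2 + 15 = 243
So there are 243 ground terms available for substitution.
The body mentions the single quantified variable x2; since ground terms form a free algebra, no two substitutions collapse to the same formula.
Number of ground instances = 243.

243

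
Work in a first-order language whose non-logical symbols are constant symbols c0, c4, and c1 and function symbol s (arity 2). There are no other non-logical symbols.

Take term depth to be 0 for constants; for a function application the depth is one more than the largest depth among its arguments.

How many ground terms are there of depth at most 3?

Count level by level. With function symbols s/2, the terms of depth ≤ k are the 3 constants together with each function applied to depth-≤(k−1) tuples, so N_k = 3 + N_{k-1}^2.
N_0 = 3
N_1 = 3 + 3^2 = 12
N_2 = 3 + 12^2 = 147
N_3 = 3 + 147^2 = 21612

21612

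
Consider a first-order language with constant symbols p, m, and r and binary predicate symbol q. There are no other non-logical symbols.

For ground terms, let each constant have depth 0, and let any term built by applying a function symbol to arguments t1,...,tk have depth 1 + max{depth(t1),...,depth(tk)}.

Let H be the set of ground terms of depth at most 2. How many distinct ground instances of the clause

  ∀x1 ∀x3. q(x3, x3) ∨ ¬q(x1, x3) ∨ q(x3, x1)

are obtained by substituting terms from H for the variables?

9

Ground terms of depth ≤ 2:
  With no function symbols every ground term is a constant, so there are exactly 3 ground terms at every depth bound.
  N_0 = 3
  N_1 = 3
  N_2 = 3
  Explicitly: p, m, r.
So there are 3 ground terms available for substitution.
There are 2 variables to instantiate (x1, x3), each occurring in at least one literal, so different choices give different ground instances.
Number of ground instances = 3^2 = 9.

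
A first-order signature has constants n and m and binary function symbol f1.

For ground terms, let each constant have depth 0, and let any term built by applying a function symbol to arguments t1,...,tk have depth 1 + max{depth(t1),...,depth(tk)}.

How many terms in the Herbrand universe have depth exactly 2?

32

Count level by level. With function symbols f1/2, the terms of depth ≤ k are the 2 constants together with each function applied to depth-≤(k−1) tuples, so N_k = 2 + N_{k-1}^2.
N_0 = 2
N_1 = 2 + 2^2 = 6
N_2 = 2 + 6^2 = 38
Terms of depth exactly 2: N_2 − N_1 = 38 − 6 = 32.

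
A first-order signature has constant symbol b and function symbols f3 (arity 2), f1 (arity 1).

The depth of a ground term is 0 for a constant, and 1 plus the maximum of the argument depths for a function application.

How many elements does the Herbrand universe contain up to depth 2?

Let N_k count ground terms of depth at most k. Each non-constant term of depth ≤ k is some function symbol applied to depth-≤(k−1) arguments, giving N_k = 1 + N_{k-1}^2 + N_{k-1}.
N_0 = 1
N_1 = 1 + 1^2 + 1 = 3
N_2 = 1 + 3^2 + 3 = 13

13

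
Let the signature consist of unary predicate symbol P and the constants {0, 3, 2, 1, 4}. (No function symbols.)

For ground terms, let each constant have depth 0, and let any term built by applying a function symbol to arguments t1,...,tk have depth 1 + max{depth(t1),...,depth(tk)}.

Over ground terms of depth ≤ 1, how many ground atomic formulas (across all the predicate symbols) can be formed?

First count ground terms of depth ≤ 1.
With no function symbols every ground term is a constant, so there are exactly 5 ground terms at every depth bound.
N_0 = 5
N_1 = 5
Explicitly: 0, 3, 2, 1, 4.
So |H| = 5.
A ground atom is a predicate applied to a tuple of terms from H, so the count is the sum over predicates of |H|^arity:
  P: 5
Total ground atoms: 5.

5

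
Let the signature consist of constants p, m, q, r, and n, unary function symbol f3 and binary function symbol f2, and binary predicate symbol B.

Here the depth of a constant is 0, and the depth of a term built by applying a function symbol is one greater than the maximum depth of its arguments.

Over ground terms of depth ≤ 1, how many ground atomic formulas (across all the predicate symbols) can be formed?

First count ground terms of depth ≤ 1.
Count level by level. With function symbols f3/1, f2/2, the terms of depth ≤ k are the 5 constants together with each function applied to depth-≤(k−1) tuples, so N_k = 5 + N_{k-1} + N_{k-1}^2.
N_0 = 5
N_1 = 5 + 5 + 5^2 = 35
So |H| = 35.
A ground atom is a predicate applied to a tuple of terms from H, so the count is the sum over predicates of |H|^arity:
  B: 35^2 = 1225
Total ground atoms: 1225.

1225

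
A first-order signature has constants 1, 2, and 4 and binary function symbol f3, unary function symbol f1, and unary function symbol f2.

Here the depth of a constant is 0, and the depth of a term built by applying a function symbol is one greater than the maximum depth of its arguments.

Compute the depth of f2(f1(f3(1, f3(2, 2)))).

depth(f3(2, 2)) = 1 + max(0, 0) = 1
depth(f3(1, f3(2, 2))) = 1 + max(0, 1) = 2
depth(f1(f3(1, f3(2, 2)))) = 1 + depth(f3(1, f3(2, 2))) = 1 + 2 = 3
depth(f2(f1(f3(1, f3(2, 2))))) = 1 + depth(f1(f3(1, f3(2, 2)))) = 1 + 3 = 4

4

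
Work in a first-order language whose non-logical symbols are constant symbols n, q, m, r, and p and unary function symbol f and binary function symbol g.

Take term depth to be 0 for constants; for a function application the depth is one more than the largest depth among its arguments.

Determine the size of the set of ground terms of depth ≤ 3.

1601495

Let N_k = |{terms of depth ≤ k}|. Then N_0 = 5 and N_k = 5 + N_{k-1} + N_{k-1}^2 for k ≥ 1 (one summand per function symbol, arity giving the exponent).
N_0 = 5
N_1 = 5 + 5 + 5^2 = 35
N_2 = 5 + 35 + 35^2 = 1265
N_3 = 5 + 1265 + 1265^2 = 1601495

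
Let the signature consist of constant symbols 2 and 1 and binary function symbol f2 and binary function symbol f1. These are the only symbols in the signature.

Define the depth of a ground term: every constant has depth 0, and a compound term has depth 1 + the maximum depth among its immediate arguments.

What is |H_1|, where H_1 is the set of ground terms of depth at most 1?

Let N_k = |{terms of depth ≤ k}|. Then N_0 = 2 and N_k = 2 + N_{k-1}^2 + N_{k-1}^2 for k ≥ 1 (one summand per function symbol, arity giving the exponent).
N_0 = 2
N_1 = 2 + 2^2 + 2^2 = 10
Explicitly: 2, 1, f2(2, 2), f2(2, 1), f2(1, 2), f2(1, 1), f1(2, 2), f1(2, 1), f1(1, 2), f1(1, 1).

10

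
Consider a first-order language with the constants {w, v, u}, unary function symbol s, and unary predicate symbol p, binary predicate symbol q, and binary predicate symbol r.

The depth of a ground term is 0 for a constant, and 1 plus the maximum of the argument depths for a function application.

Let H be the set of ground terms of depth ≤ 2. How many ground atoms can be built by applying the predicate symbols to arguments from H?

First count ground terms of depth ≤ 2.
If N_k denotes the number of depth-≤k ground terms, the 3 constants give N_0 = 3, and each function symbol of arity r contributes N_{k-1}^r new terms at level k: N_k = 3 + N_{k-1}.
N_0 = 3
N_1 = 3 + 3 = 6
N_2 = 3 + 6 = 9
Explicitly: w, v, u, s(w), s(v), s(u), s(s(w)), s(s(v)), s(s(u)).
So |H| = 9.
A ground atom is a predicate applied to a tuple of terms from H, so the count is the sum over predicates of |H|^arity:
  p: 9;  q: 9^2 = 81;  r: 9^2 = 81
Total ground atoms: 9 + 81 + 81 = 171.

171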